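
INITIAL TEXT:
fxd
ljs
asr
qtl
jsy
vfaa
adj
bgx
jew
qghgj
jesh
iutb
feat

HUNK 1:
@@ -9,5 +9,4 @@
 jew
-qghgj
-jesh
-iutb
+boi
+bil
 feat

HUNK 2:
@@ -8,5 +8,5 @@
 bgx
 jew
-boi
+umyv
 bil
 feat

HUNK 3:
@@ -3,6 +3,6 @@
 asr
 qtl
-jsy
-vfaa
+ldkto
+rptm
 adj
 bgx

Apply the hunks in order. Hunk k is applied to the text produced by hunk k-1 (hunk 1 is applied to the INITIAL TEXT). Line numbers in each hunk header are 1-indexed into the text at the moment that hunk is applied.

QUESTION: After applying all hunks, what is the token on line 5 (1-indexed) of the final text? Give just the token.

Answer: ldkto

Derivation:
Hunk 1: at line 9 remove [qghgj,jesh,iutb] add [boi,bil] -> 12 lines: fxd ljs asr qtl jsy vfaa adj bgx jew boi bil feat
Hunk 2: at line 8 remove [boi] add [umyv] -> 12 lines: fxd ljs asr qtl jsy vfaa adj bgx jew umyv bil feat
Hunk 3: at line 3 remove [jsy,vfaa] add [ldkto,rptm] -> 12 lines: fxd ljs asr qtl ldkto rptm adj bgx jew umyv bil feat
Final line 5: ldkto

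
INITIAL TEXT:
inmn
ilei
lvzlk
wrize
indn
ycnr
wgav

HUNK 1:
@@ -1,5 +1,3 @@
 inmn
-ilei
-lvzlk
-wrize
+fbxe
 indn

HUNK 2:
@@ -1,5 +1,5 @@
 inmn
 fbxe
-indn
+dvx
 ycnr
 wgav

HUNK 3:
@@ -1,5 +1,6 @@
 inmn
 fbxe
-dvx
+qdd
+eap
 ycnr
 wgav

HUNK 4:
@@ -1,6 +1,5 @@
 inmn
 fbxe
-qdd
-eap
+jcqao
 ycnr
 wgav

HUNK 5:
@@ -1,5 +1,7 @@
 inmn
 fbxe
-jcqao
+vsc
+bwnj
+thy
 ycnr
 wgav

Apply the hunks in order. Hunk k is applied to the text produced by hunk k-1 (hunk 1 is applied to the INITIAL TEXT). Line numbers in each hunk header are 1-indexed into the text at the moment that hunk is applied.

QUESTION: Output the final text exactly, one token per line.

Answer: inmn
fbxe
vsc
bwnj
thy
ycnr
wgav

Derivation:
Hunk 1: at line 1 remove [ilei,lvzlk,wrize] add [fbxe] -> 5 lines: inmn fbxe indn ycnr wgav
Hunk 2: at line 1 remove [indn] add [dvx] -> 5 lines: inmn fbxe dvx ycnr wgav
Hunk 3: at line 1 remove [dvx] add [qdd,eap] -> 6 lines: inmn fbxe qdd eap ycnr wgav
Hunk 4: at line 1 remove [qdd,eap] add [jcqao] -> 5 lines: inmn fbxe jcqao ycnr wgav
Hunk 5: at line 1 remove [jcqao] add [vsc,bwnj,thy] -> 7 lines: inmn fbxe vsc bwnj thy ycnr wgav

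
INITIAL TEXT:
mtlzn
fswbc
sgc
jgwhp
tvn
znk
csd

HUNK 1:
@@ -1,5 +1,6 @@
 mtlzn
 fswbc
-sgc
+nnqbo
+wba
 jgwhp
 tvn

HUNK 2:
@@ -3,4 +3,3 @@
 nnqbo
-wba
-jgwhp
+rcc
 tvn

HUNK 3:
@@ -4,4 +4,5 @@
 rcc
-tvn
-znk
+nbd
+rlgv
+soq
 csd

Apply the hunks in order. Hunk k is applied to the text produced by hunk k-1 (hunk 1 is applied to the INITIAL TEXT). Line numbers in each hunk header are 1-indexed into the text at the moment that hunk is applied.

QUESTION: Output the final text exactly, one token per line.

Answer: mtlzn
fswbc
nnqbo
rcc
nbd
rlgv
soq
csd

Derivation:
Hunk 1: at line 1 remove [sgc] add [nnqbo,wba] -> 8 lines: mtlzn fswbc nnqbo wba jgwhp tvn znk csd
Hunk 2: at line 3 remove [wba,jgwhp] add [rcc] -> 7 lines: mtlzn fswbc nnqbo rcc tvn znk csd
Hunk 3: at line 4 remove [tvn,znk] add [nbd,rlgv,soq] -> 8 lines: mtlzn fswbc nnqbo rcc nbd rlgv soq csd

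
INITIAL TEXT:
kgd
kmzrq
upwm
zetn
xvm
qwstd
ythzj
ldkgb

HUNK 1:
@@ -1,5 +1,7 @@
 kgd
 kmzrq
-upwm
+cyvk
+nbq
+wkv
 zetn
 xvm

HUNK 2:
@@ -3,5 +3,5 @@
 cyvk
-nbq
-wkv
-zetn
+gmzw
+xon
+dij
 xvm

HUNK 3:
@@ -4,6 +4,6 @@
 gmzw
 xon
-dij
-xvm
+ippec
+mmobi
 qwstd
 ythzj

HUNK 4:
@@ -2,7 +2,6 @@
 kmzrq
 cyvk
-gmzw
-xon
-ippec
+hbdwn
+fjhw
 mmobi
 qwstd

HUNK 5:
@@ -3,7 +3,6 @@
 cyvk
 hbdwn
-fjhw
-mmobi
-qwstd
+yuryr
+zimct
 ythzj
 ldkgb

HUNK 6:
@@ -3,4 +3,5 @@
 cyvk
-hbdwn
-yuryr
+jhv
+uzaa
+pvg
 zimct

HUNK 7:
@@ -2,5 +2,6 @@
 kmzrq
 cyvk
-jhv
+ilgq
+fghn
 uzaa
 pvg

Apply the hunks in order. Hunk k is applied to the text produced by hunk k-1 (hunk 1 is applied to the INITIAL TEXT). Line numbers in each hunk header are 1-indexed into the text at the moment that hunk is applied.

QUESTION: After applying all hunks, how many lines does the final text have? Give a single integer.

Hunk 1: at line 1 remove [upwm] add [cyvk,nbq,wkv] -> 10 lines: kgd kmzrq cyvk nbq wkv zetn xvm qwstd ythzj ldkgb
Hunk 2: at line 3 remove [nbq,wkv,zetn] add [gmzw,xon,dij] -> 10 lines: kgd kmzrq cyvk gmzw xon dij xvm qwstd ythzj ldkgb
Hunk 3: at line 4 remove [dij,xvm] add [ippec,mmobi] -> 10 lines: kgd kmzrq cyvk gmzw xon ippec mmobi qwstd ythzj ldkgb
Hunk 4: at line 2 remove [gmzw,xon,ippec] add [hbdwn,fjhw] -> 9 lines: kgd kmzrq cyvk hbdwn fjhw mmobi qwstd ythzj ldkgb
Hunk 5: at line 3 remove [fjhw,mmobi,qwstd] add [yuryr,zimct] -> 8 lines: kgd kmzrq cyvk hbdwn yuryr zimct ythzj ldkgb
Hunk 6: at line 3 remove [hbdwn,yuryr] add [jhv,uzaa,pvg] -> 9 lines: kgd kmzrq cyvk jhv uzaa pvg zimct ythzj ldkgb
Hunk 7: at line 2 remove [jhv] add [ilgq,fghn] -> 10 lines: kgd kmzrq cyvk ilgq fghn uzaa pvg zimct ythzj ldkgb
Final line count: 10

Answer: 10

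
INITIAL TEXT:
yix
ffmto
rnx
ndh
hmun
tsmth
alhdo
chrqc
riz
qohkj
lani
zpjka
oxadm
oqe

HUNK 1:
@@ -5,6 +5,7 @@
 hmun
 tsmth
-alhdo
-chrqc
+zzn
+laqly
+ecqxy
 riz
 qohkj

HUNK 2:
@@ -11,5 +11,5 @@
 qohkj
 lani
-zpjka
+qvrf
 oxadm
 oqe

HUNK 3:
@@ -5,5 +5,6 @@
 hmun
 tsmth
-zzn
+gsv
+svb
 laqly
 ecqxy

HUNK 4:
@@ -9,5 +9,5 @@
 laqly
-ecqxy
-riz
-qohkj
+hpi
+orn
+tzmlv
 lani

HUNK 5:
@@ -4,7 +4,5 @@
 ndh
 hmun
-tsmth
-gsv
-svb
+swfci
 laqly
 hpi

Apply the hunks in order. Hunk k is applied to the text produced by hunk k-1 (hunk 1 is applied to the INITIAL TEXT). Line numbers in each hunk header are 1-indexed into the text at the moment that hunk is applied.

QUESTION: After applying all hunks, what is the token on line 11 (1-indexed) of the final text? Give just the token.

Hunk 1: at line 5 remove [alhdo,chrqc] add [zzn,laqly,ecqxy] -> 15 lines: yix ffmto rnx ndh hmun tsmth zzn laqly ecqxy riz qohkj lani zpjka oxadm oqe
Hunk 2: at line 11 remove [zpjka] add [qvrf] -> 15 lines: yix ffmto rnx ndh hmun tsmth zzn laqly ecqxy riz qohkj lani qvrf oxadm oqe
Hunk 3: at line 5 remove [zzn] add [gsv,svb] -> 16 lines: yix ffmto rnx ndh hmun tsmth gsv svb laqly ecqxy riz qohkj lani qvrf oxadm oqe
Hunk 4: at line 9 remove [ecqxy,riz,qohkj] add [hpi,orn,tzmlv] -> 16 lines: yix ffmto rnx ndh hmun tsmth gsv svb laqly hpi orn tzmlv lani qvrf oxadm oqe
Hunk 5: at line 4 remove [tsmth,gsv,svb] add [swfci] -> 14 lines: yix ffmto rnx ndh hmun swfci laqly hpi orn tzmlv lani qvrf oxadm oqe
Final line 11: lani

Answer: lani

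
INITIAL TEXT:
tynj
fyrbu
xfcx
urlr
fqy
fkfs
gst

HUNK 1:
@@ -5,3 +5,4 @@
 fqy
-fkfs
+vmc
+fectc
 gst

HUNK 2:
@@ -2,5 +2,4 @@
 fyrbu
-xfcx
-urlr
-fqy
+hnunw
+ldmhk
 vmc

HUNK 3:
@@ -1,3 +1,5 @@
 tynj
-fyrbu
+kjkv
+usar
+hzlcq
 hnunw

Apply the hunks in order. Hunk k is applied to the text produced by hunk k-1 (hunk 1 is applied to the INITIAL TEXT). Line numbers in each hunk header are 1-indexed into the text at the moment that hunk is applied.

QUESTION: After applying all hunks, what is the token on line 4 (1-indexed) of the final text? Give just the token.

Answer: hzlcq

Derivation:
Hunk 1: at line 5 remove [fkfs] add [vmc,fectc] -> 8 lines: tynj fyrbu xfcx urlr fqy vmc fectc gst
Hunk 2: at line 2 remove [xfcx,urlr,fqy] add [hnunw,ldmhk] -> 7 lines: tynj fyrbu hnunw ldmhk vmc fectc gst
Hunk 3: at line 1 remove [fyrbu] add [kjkv,usar,hzlcq] -> 9 lines: tynj kjkv usar hzlcq hnunw ldmhk vmc fectc gst
Final line 4: hzlcq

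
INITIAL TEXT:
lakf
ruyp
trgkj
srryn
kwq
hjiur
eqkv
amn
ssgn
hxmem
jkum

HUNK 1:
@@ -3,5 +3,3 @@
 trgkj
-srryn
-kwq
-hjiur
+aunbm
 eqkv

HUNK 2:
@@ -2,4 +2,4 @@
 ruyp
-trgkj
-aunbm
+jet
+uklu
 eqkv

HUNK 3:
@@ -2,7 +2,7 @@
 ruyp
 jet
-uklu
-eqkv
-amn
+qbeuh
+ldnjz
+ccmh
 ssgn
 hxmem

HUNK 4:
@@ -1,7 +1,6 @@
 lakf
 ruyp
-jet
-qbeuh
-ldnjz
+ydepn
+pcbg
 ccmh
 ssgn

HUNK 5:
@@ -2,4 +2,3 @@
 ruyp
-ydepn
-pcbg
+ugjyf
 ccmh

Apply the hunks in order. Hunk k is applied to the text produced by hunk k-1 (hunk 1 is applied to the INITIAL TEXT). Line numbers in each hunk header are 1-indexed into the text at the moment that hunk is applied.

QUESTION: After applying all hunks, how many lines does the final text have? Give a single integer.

Hunk 1: at line 3 remove [srryn,kwq,hjiur] add [aunbm] -> 9 lines: lakf ruyp trgkj aunbm eqkv amn ssgn hxmem jkum
Hunk 2: at line 2 remove [trgkj,aunbm] add [jet,uklu] -> 9 lines: lakf ruyp jet uklu eqkv amn ssgn hxmem jkum
Hunk 3: at line 2 remove [uklu,eqkv,amn] add [qbeuh,ldnjz,ccmh] -> 9 lines: lakf ruyp jet qbeuh ldnjz ccmh ssgn hxmem jkum
Hunk 4: at line 1 remove [jet,qbeuh,ldnjz] add [ydepn,pcbg] -> 8 lines: lakf ruyp ydepn pcbg ccmh ssgn hxmem jkum
Hunk 5: at line 2 remove [ydepn,pcbg] add [ugjyf] -> 7 lines: lakf ruyp ugjyf ccmh ssgn hxmem jkum
Final line count: 7

Answer: 7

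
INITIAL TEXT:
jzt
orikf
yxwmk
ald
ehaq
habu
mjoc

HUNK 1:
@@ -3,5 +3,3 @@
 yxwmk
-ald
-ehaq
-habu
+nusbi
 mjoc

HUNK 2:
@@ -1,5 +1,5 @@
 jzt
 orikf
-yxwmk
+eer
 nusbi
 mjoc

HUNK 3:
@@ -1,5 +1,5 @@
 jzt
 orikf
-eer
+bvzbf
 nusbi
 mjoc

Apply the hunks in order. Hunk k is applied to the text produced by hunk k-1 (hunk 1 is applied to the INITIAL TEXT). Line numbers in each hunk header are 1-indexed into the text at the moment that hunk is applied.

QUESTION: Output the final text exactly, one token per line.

Hunk 1: at line 3 remove [ald,ehaq,habu] add [nusbi] -> 5 lines: jzt orikf yxwmk nusbi mjoc
Hunk 2: at line 1 remove [yxwmk] add [eer] -> 5 lines: jzt orikf eer nusbi mjoc
Hunk 3: at line 1 remove [eer] add [bvzbf] -> 5 lines: jzt orikf bvzbf nusbi mjoc

Answer: jzt
orikf
bvzbf
nusbi
mjoc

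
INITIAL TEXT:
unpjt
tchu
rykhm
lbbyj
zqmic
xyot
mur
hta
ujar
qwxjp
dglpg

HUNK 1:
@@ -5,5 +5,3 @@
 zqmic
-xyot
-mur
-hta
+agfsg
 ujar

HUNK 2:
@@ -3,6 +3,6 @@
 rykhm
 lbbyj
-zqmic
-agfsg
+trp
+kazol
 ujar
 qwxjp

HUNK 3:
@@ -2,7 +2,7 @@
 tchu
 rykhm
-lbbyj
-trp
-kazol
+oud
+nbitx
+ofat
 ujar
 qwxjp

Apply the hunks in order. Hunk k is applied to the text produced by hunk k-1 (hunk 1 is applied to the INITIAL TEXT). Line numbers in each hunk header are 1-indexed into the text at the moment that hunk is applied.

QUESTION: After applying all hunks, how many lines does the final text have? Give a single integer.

Hunk 1: at line 5 remove [xyot,mur,hta] add [agfsg] -> 9 lines: unpjt tchu rykhm lbbyj zqmic agfsg ujar qwxjp dglpg
Hunk 2: at line 3 remove [zqmic,agfsg] add [trp,kazol] -> 9 lines: unpjt tchu rykhm lbbyj trp kazol ujar qwxjp dglpg
Hunk 3: at line 2 remove [lbbyj,trp,kazol] add [oud,nbitx,ofat] -> 9 lines: unpjt tchu rykhm oud nbitx ofat ujar qwxjp dglpg
Final line count: 9

Answer: 9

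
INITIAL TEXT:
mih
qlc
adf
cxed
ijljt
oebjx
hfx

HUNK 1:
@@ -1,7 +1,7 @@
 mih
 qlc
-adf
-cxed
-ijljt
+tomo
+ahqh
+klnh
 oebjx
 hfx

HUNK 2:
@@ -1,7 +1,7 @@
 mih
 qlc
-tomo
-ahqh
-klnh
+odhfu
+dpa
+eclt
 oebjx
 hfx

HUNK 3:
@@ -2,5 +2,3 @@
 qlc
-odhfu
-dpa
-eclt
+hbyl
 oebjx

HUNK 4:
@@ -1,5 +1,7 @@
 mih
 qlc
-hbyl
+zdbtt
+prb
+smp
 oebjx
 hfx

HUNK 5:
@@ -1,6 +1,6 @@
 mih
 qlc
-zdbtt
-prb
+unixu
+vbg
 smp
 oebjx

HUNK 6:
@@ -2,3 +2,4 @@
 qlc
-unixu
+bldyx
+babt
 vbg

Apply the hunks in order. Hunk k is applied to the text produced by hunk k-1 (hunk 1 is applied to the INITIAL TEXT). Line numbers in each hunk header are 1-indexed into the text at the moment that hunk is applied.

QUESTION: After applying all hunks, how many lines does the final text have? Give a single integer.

Answer: 8

Derivation:
Hunk 1: at line 1 remove [adf,cxed,ijljt] add [tomo,ahqh,klnh] -> 7 lines: mih qlc tomo ahqh klnh oebjx hfx
Hunk 2: at line 1 remove [tomo,ahqh,klnh] add [odhfu,dpa,eclt] -> 7 lines: mih qlc odhfu dpa eclt oebjx hfx
Hunk 3: at line 2 remove [odhfu,dpa,eclt] add [hbyl] -> 5 lines: mih qlc hbyl oebjx hfx
Hunk 4: at line 1 remove [hbyl] add [zdbtt,prb,smp] -> 7 lines: mih qlc zdbtt prb smp oebjx hfx
Hunk 5: at line 1 remove [zdbtt,prb] add [unixu,vbg] -> 7 lines: mih qlc unixu vbg smp oebjx hfx
Hunk 6: at line 2 remove [unixu] add [bldyx,babt] -> 8 lines: mih qlc bldyx babt vbg smp oebjx hfx
Final line count: 8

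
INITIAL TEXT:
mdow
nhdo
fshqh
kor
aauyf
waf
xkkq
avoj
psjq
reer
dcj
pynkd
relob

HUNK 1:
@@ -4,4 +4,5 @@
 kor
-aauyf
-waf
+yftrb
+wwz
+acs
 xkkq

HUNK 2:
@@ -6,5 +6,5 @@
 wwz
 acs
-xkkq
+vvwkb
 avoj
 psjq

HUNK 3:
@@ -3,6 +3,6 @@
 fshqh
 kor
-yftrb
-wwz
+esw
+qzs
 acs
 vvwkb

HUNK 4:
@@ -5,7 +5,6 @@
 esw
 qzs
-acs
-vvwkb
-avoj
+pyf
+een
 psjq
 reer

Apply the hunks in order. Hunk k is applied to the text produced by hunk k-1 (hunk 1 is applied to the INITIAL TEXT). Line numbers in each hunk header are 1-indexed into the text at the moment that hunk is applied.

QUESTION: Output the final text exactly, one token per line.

Hunk 1: at line 4 remove [aauyf,waf] add [yftrb,wwz,acs] -> 14 lines: mdow nhdo fshqh kor yftrb wwz acs xkkq avoj psjq reer dcj pynkd relob
Hunk 2: at line 6 remove [xkkq] add [vvwkb] -> 14 lines: mdow nhdo fshqh kor yftrb wwz acs vvwkb avoj psjq reer dcj pynkd relob
Hunk 3: at line 3 remove [yftrb,wwz] add [esw,qzs] -> 14 lines: mdow nhdo fshqh kor esw qzs acs vvwkb avoj psjq reer dcj pynkd relob
Hunk 4: at line 5 remove [acs,vvwkb,avoj] add [pyf,een] -> 13 lines: mdow nhdo fshqh kor esw qzs pyf een psjq reer dcj pynkd relob

Answer: mdow
nhdo
fshqh
kor
esw
qzs
pyf
een
psjq
reer
dcj
pynkd
relob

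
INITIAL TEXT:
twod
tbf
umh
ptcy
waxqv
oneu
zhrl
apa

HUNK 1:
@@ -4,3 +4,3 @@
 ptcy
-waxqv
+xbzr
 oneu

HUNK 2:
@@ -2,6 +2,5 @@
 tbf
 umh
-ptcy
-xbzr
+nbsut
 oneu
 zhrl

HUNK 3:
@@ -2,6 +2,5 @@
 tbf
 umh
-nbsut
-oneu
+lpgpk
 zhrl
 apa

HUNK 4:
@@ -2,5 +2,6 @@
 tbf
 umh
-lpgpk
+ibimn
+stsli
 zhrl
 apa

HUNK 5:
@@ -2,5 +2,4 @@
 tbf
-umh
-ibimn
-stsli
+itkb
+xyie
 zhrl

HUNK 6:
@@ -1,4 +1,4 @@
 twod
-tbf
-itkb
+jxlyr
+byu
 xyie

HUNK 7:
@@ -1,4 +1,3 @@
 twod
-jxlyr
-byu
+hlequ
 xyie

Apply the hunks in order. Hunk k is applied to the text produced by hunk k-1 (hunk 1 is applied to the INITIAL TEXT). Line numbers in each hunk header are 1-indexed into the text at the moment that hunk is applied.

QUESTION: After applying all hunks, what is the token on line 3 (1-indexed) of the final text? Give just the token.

Answer: xyie

Derivation:
Hunk 1: at line 4 remove [waxqv] add [xbzr] -> 8 lines: twod tbf umh ptcy xbzr oneu zhrl apa
Hunk 2: at line 2 remove [ptcy,xbzr] add [nbsut] -> 7 lines: twod tbf umh nbsut oneu zhrl apa
Hunk 3: at line 2 remove [nbsut,oneu] add [lpgpk] -> 6 lines: twod tbf umh lpgpk zhrl apa
Hunk 4: at line 2 remove [lpgpk] add [ibimn,stsli] -> 7 lines: twod tbf umh ibimn stsli zhrl apa
Hunk 5: at line 2 remove [umh,ibimn,stsli] add [itkb,xyie] -> 6 lines: twod tbf itkb xyie zhrl apa
Hunk 6: at line 1 remove [tbf,itkb] add [jxlyr,byu] -> 6 lines: twod jxlyr byu xyie zhrl apa
Hunk 7: at line 1 remove [jxlyr,byu] add [hlequ] -> 5 lines: twod hlequ xyie zhrl apa
Final line 3: xyie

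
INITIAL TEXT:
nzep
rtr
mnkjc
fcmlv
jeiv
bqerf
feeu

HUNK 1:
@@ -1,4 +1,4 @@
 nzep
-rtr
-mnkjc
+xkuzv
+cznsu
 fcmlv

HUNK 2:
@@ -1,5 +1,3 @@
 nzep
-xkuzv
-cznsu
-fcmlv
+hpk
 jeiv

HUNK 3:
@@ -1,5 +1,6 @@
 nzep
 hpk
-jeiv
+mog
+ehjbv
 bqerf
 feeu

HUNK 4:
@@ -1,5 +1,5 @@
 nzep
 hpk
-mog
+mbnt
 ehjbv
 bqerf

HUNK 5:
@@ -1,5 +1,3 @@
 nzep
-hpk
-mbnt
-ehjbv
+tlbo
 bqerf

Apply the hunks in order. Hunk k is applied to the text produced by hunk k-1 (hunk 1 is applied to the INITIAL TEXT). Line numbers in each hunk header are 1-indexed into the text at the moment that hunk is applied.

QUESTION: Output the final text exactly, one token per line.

Hunk 1: at line 1 remove [rtr,mnkjc] add [xkuzv,cznsu] -> 7 lines: nzep xkuzv cznsu fcmlv jeiv bqerf feeu
Hunk 2: at line 1 remove [xkuzv,cznsu,fcmlv] add [hpk] -> 5 lines: nzep hpk jeiv bqerf feeu
Hunk 3: at line 1 remove [jeiv] add [mog,ehjbv] -> 6 lines: nzep hpk mog ehjbv bqerf feeu
Hunk 4: at line 1 remove [mog] add [mbnt] -> 6 lines: nzep hpk mbnt ehjbv bqerf feeu
Hunk 5: at line 1 remove [hpk,mbnt,ehjbv] add [tlbo] -> 4 lines: nzep tlbo bqerf feeu

Answer: nzep
tlbo
bqerf
feeu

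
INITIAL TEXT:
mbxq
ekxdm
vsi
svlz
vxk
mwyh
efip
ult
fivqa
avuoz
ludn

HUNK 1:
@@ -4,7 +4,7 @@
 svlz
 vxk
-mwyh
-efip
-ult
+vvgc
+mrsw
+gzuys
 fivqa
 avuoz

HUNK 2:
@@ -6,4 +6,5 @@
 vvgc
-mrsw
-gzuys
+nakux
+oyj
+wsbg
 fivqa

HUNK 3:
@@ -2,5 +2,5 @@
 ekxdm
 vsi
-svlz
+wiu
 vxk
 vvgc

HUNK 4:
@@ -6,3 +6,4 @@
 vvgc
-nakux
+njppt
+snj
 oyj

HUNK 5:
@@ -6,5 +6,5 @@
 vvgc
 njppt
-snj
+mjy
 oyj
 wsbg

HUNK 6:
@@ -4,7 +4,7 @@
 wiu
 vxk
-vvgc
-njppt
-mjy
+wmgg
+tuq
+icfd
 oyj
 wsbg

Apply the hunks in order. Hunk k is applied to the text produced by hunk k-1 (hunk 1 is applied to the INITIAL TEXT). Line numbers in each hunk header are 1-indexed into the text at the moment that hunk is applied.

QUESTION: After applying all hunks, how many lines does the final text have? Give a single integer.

Answer: 13

Derivation:
Hunk 1: at line 4 remove [mwyh,efip,ult] add [vvgc,mrsw,gzuys] -> 11 lines: mbxq ekxdm vsi svlz vxk vvgc mrsw gzuys fivqa avuoz ludn
Hunk 2: at line 6 remove [mrsw,gzuys] add [nakux,oyj,wsbg] -> 12 lines: mbxq ekxdm vsi svlz vxk vvgc nakux oyj wsbg fivqa avuoz ludn
Hunk 3: at line 2 remove [svlz] add [wiu] -> 12 lines: mbxq ekxdm vsi wiu vxk vvgc nakux oyj wsbg fivqa avuoz ludn
Hunk 4: at line 6 remove [nakux] add [njppt,snj] -> 13 lines: mbxq ekxdm vsi wiu vxk vvgc njppt snj oyj wsbg fivqa avuoz ludn
Hunk 5: at line 6 remove [snj] add [mjy] -> 13 lines: mbxq ekxdm vsi wiu vxk vvgc njppt mjy oyj wsbg fivqa avuoz ludn
Hunk 6: at line 4 remove [vvgc,njppt,mjy] add [wmgg,tuq,icfd] -> 13 lines: mbxq ekxdm vsi wiu vxk wmgg tuq icfd oyj wsbg fivqa avuoz ludn
Final line count: 13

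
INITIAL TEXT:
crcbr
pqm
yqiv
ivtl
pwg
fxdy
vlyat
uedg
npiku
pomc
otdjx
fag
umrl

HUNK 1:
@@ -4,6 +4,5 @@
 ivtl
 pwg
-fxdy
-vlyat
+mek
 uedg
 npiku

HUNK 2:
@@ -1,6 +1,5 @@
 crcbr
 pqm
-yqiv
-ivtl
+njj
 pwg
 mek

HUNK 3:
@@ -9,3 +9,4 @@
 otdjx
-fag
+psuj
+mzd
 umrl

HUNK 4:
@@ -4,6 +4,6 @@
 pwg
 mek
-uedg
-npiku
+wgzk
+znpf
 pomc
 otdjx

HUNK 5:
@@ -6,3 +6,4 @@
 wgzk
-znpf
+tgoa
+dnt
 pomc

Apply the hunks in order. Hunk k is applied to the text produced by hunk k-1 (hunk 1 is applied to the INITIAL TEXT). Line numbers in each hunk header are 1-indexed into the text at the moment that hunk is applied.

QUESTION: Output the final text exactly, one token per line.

Answer: crcbr
pqm
njj
pwg
mek
wgzk
tgoa
dnt
pomc
otdjx
psuj
mzd
umrl

Derivation:
Hunk 1: at line 4 remove [fxdy,vlyat] add [mek] -> 12 lines: crcbr pqm yqiv ivtl pwg mek uedg npiku pomc otdjx fag umrl
Hunk 2: at line 1 remove [yqiv,ivtl] add [njj] -> 11 lines: crcbr pqm njj pwg mek uedg npiku pomc otdjx fag umrl
Hunk 3: at line 9 remove [fag] add [psuj,mzd] -> 12 lines: crcbr pqm njj pwg mek uedg npiku pomc otdjx psuj mzd umrl
Hunk 4: at line 4 remove [uedg,npiku] add [wgzk,znpf] -> 12 lines: crcbr pqm njj pwg mek wgzk znpf pomc otdjx psuj mzd umrl
Hunk 5: at line 6 remove [znpf] add [tgoa,dnt] -> 13 lines: crcbr pqm njj pwg mek wgzk tgoa dnt pomc otdjx psuj mzd umrl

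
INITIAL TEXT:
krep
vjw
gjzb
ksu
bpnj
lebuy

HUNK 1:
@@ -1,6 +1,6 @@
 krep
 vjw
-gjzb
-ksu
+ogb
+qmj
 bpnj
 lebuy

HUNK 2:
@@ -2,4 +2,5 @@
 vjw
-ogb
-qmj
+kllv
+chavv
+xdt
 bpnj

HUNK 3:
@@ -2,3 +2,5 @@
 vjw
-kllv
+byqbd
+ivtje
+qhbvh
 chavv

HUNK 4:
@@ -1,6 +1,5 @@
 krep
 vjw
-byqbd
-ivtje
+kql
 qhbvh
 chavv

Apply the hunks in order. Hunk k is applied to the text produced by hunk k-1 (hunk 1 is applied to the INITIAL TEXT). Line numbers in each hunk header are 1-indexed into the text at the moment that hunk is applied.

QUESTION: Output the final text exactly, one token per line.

Hunk 1: at line 1 remove [gjzb,ksu] add [ogb,qmj] -> 6 lines: krep vjw ogb qmj bpnj lebuy
Hunk 2: at line 2 remove [ogb,qmj] add [kllv,chavv,xdt] -> 7 lines: krep vjw kllv chavv xdt bpnj lebuy
Hunk 3: at line 2 remove [kllv] add [byqbd,ivtje,qhbvh] -> 9 lines: krep vjw byqbd ivtje qhbvh chavv xdt bpnj lebuy
Hunk 4: at line 1 remove [byqbd,ivtje] add [kql] -> 8 lines: krep vjw kql qhbvh chavv xdt bpnj lebuy

Answer: krep
vjw
kql
qhbvh
chavv
xdt
bpnj
lebuy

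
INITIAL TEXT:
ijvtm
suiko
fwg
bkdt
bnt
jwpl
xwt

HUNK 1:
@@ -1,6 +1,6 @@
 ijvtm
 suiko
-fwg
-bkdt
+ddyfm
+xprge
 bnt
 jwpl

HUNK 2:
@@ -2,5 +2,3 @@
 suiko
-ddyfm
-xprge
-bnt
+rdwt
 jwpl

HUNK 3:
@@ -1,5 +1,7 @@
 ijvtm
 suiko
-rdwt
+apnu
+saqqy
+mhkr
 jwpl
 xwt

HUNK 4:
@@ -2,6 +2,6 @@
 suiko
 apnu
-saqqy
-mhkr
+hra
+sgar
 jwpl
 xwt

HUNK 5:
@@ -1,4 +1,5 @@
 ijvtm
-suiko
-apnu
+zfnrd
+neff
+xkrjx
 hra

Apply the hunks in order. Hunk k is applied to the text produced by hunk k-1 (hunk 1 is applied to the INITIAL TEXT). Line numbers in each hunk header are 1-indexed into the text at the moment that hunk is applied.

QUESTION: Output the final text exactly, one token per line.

Answer: ijvtm
zfnrd
neff
xkrjx
hra
sgar
jwpl
xwt

Derivation:
Hunk 1: at line 1 remove [fwg,bkdt] add [ddyfm,xprge] -> 7 lines: ijvtm suiko ddyfm xprge bnt jwpl xwt
Hunk 2: at line 2 remove [ddyfm,xprge,bnt] add [rdwt] -> 5 lines: ijvtm suiko rdwt jwpl xwt
Hunk 3: at line 1 remove [rdwt] add [apnu,saqqy,mhkr] -> 7 lines: ijvtm suiko apnu saqqy mhkr jwpl xwt
Hunk 4: at line 2 remove [saqqy,mhkr] add [hra,sgar] -> 7 lines: ijvtm suiko apnu hra sgar jwpl xwt
Hunk 5: at line 1 remove [suiko,apnu] add [zfnrd,neff,xkrjx] -> 8 lines: ijvtm zfnrd neff xkrjx hra sgar jwpl xwt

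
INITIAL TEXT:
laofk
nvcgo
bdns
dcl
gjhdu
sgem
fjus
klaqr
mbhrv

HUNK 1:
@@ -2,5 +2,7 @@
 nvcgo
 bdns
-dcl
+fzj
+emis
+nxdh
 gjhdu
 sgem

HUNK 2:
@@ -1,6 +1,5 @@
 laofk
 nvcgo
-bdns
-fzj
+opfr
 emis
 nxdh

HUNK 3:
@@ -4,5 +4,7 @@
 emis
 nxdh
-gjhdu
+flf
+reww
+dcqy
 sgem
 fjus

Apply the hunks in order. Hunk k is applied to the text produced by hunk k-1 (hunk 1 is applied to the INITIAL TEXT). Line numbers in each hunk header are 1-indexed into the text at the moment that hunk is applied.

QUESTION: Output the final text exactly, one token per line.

Answer: laofk
nvcgo
opfr
emis
nxdh
flf
reww
dcqy
sgem
fjus
klaqr
mbhrv

Derivation:
Hunk 1: at line 2 remove [dcl] add [fzj,emis,nxdh] -> 11 lines: laofk nvcgo bdns fzj emis nxdh gjhdu sgem fjus klaqr mbhrv
Hunk 2: at line 1 remove [bdns,fzj] add [opfr] -> 10 lines: laofk nvcgo opfr emis nxdh gjhdu sgem fjus klaqr mbhrv
Hunk 3: at line 4 remove [gjhdu] add [flf,reww,dcqy] -> 12 lines: laofk nvcgo opfr emis nxdh flf reww dcqy sgem fjus klaqr mbhrv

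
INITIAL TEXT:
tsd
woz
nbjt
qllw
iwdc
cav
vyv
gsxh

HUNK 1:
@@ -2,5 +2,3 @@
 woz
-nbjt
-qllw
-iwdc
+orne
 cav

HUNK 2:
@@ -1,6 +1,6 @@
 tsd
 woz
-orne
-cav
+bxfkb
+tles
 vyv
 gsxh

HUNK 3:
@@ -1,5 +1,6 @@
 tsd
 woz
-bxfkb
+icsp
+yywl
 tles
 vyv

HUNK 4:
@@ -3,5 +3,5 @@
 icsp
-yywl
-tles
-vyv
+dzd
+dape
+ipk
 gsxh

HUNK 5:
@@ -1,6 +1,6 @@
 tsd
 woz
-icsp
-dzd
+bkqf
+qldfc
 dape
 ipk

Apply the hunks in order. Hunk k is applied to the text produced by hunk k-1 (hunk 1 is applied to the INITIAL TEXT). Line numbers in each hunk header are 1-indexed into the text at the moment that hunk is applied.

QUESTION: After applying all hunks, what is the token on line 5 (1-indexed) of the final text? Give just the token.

Hunk 1: at line 2 remove [nbjt,qllw,iwdc] add [orne] -> 6 lines: tsd woz orne cav vyv gsxh
Hunk 2: at line 1 remove [orne,cav] add [bxfkb,tles] -> 6 lines: tsd woz bxfkb tles vyv gsxh
Hunk 3: at line 1 remove [bxfkb] add [icsp,yywl] -> 7 lines: tsd woz icsp yywl tles vyv gsxh
Hunk 4: at line 3 remove [yywl,tles,vyv] add [dzd,dape,ipk] -> 7 lines: tsd woz icsp dzd dape ipk gsxh
Hunk 5: at line 1 remove [icsp,dzd] add [bkqf,qldfc] -> 7 lines: tsd woz bkqf qldfc dape ipk gsxh
Final line 5: dape

Answer: dape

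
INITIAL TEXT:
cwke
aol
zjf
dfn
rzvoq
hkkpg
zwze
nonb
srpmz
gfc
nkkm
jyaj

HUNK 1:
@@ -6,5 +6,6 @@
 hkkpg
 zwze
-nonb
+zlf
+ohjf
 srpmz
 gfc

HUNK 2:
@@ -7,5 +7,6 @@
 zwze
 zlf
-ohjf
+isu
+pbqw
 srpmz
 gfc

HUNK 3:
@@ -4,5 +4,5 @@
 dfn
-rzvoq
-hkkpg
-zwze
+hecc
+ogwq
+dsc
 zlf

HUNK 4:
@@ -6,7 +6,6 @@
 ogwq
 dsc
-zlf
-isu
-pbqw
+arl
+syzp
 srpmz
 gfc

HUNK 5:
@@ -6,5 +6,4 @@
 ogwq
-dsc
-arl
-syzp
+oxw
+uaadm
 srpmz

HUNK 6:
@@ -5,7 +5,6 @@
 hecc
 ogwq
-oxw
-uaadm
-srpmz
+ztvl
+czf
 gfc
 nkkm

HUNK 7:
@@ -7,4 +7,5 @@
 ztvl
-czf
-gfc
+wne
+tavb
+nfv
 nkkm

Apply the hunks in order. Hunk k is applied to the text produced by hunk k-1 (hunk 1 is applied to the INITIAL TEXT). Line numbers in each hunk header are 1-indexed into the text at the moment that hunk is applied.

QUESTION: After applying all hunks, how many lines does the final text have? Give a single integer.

Hunk 1: at line 6 remove [nonb] add [zlf,ohjf] -> 13 lines: cwke aol zjf dfn rzvoq hkkpg zwze zlf ohjf srpmz gfc nkkm jyaj
Hunk 2: at line 7 remove [ohjf] add [isu,pbqw] -> 14 lines: cwke aol zjf dfn rzvoq hkkpg zwze zlf isu pbqw srpmz gfc nkkm jyaj
Hunk 3: at line 4 remove [rzvoq,hkkpg,zwze] add [hecc,ogwq,dsc] -> 14 lines: cwke aol zjf dfn hecc ogwq dsc zlf isu pbqw srpmz gfc nkkm jyaj
Hunk 4: at line 6 remove [zlf,isu,pbqw] add [arl,syzp] -> 13 lines: cwke aol zjf dfn hecc ogwq dsc arl syzp srpmz gfc nkkm jyaj
Hunk 5: at line 6 remove [dsc,arl,syzp] add [oxw,uaadm] -> 12 lines: cwke aol zjf dfn hecc ogwq oxw uaadm srpmz gfc nkkm jyaj
Hunk 6: at line 5 remove [oxw,uaadm,srpmz] add [ztvl,czf] -> 11 lines: cwke aol zjf dfn hecc ogwq ztvl czf gfc nkkm jyaj
Hunk 7: at line 7 remove [czf,gfc] add [wne,tavb,nfv] -> 12 lines: cwke aol zjf dfn hecc ogwq ztvl wne tavb nfv nkkm jyaj
Final line count: 12

Answer: 12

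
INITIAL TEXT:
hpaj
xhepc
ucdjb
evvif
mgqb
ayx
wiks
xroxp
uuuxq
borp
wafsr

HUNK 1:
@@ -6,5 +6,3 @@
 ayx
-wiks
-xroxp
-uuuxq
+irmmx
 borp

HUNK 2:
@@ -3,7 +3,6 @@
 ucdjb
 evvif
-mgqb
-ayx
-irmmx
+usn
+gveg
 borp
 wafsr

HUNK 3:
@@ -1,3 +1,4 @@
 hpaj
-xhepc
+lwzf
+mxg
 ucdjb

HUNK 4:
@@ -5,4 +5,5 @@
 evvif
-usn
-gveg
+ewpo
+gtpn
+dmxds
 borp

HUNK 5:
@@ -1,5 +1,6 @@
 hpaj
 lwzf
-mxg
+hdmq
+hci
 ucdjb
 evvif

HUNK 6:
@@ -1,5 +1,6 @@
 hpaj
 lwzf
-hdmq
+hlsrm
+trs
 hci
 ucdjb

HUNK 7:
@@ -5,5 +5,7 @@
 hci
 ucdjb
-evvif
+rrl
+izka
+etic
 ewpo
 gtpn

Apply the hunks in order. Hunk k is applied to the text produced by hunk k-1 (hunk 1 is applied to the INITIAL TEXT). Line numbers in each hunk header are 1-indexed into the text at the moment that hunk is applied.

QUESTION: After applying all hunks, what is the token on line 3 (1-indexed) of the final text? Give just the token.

Answer: hlsrm

Derivation:
Hunk 1: at line 6 remove [wiks,xroxp,uuuxq] add [irmmx] -> 9 lines: hpaj xhepc ucdjb evvif mgqb ayx irmmx borp wafsr
Hunk 2: at line 3 remove [mgqb,ayx,irmmx] add [usn,gveg] -> 8 lines: hpaj xhepc ucdjb evvif usn gveg borp wafsr
Hunk 3: at line 1 remove [xhepc] add [lwzf,mxg] -> 9 lines: hpaj lwzf mxg ucdjb evvif usn gveg borp wafsr
Hunk 4: at line 5 remove [usn,gveg] add [ewpo,gtpn,dmxds] -> 10 lines: hpaj lwzf mxg ucdjb evvif ewpo gtpn dmxds borp wafsr
Hunk 5: at line 1 remove [mxg] add [hdmq,hci] -> 11 lines: hpaj lwzf hdmq hci ucdjb evvif ewpo gtpn dmxds borp wafsr
Hunk 6: at line 1 remove [hdmq] add [hlsrm,trs] -> 12 lines: hpaj lwzf hlsrm trs hci ucdjb evvif ewpo gtpn dmxds borp wafsr
Hunk 7: at line 5 remove [evvif] add [rrl,izka,etic] -> 14 lines: hpaj lwzf hlsrm trs hci ucdjb rrl izka etic ewpo gtpn dmxds borp wafsr
Final line 3: hlsrm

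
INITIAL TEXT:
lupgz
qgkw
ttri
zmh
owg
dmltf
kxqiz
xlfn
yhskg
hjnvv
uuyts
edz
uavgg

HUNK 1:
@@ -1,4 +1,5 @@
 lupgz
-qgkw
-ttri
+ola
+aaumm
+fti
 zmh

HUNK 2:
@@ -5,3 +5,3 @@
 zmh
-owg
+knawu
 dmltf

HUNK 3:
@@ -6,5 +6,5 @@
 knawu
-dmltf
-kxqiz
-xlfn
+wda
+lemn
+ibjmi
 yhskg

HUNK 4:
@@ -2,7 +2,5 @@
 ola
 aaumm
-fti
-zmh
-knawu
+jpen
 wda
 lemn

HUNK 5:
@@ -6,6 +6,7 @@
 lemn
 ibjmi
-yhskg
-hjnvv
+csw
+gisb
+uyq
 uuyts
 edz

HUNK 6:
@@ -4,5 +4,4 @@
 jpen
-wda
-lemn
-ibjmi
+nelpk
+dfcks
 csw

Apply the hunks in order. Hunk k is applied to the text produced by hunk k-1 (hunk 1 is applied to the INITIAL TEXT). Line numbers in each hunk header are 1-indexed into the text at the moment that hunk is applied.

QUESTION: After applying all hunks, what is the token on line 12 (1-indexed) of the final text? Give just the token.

Hunk 1: at line 1 remove [qgkw,ttri] add [ola,aaumm,fti] -> 14 lines: lupgz ola aaumm fti zmh owg dmltf kxqiz xlfn yhskg hjnvv uuyts edz uavgg
Hunk 2: at line 5 remove [owg] add [knawu] -> 14 lines: lupgz ola aaumm fti zmh knawu dmltf kxqiz xlfn yhskg hjnvv uuyts edz uavgg
Hunk 3: at line 6 remove [dmltf,kxqiz,xlfn] add [wda,lemn,ibjmi] -> 14 lines: lupgz ola aaumm fti zmh knawu wda lemn ibjmi yhskg hjnvv uuyts edz uavgg
Hunk 4: at line 2 remove [fti,zmh,knawu] add [jpen] -> 12 lines: lupgz ola aaumm jpen wda lemn ibjmi yhskg hjnvv uuyts edz uavgg
Hunk 5: at line 6 remove [yhskg,hjnvv] add [csw,gisb,uyq] -> 13 lines: lupgz ola aaumm jpen wda lemn ibjmi csw gisb uyq uuyts edz uavgg
Hunk 6: at line 4 remove [wda,lemn,ibjmi] add [nelpk,dfcks] -> 12 lines: lupgz ola aaumm jpen nelpk dfcks csw gisb uyq uuyts edz uavgg
Final line 12: uavgg

Answer: uavgg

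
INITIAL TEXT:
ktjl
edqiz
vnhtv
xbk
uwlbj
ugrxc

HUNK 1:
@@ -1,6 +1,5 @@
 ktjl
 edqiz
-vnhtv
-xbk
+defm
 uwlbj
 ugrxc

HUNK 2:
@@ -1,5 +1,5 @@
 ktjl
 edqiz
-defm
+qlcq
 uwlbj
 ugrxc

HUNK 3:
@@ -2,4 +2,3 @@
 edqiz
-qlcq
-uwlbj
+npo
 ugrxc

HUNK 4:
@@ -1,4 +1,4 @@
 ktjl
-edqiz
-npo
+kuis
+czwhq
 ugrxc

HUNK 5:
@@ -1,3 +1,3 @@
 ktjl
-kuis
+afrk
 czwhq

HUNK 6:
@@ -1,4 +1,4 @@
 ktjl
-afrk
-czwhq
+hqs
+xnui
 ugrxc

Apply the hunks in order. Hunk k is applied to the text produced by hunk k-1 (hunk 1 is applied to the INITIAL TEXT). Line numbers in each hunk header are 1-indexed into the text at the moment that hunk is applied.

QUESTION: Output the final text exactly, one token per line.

Answer: ktjl
hqs
xnui
ugrxc

Derivation:
Hunk 1: at line 1 remove [vnhtv,xbk] add [defm] -> 5 lines: ktjl edqiz defm uwlbj ugrxc
Hunk 2: at line 1 remove [defm] add [qlcq] -> 5 lines: ktjl edqiz qlcq uwlbj ugrxc
Hunk 3: at line 2 remove [qlcq,uwlbj] add [npo] -> 4 lines: ktjl edqiz npo ugrxc
Hunk 4: at line 1 remove [edqiz,npo] add [kuis,czwhq] -> 4 lines: ktjl kuis czwhq ugrxc
Hunk 5: at line 1 remove [kuis] add [afrk] -> 4 lines: ktjl afrk czwhq ugrxc
Hunk 6: at line 1 remove [afrk,czwhq] add [hqs,xnui] -> 4 lines: ktjl hqs xnui ugrxc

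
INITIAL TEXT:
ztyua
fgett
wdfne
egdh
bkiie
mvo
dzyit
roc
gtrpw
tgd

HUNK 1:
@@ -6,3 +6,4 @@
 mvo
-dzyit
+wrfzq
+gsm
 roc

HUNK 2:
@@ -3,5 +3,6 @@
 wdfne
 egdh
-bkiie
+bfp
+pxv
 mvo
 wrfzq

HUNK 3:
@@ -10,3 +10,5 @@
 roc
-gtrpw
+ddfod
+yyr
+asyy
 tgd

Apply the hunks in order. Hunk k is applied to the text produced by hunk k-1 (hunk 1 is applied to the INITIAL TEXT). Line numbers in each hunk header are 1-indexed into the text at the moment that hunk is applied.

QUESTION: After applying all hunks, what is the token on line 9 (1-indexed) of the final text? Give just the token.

Answer: gsm

Derivation:
Hunk 1: at line 6 remove [dzyit] add [wrfzq,gsm] -> 11 lines: ztyua fgett wdfne egdh bkiie mvo wrfzq gsm roc gtrpw tgd
Hunk 2: at line 3 remove [bkiie] add [bfp,pxv] -> 12 lines: ztyua fgett wdfne egdh bfp pxv mvo wrfzq gsm roc gtrpw tgd
Hunk 3: at line 10 remove [gtrpw] add [ddfod,yyr,asyy] -> 14 lines: ztyua fgett wdfne egdh bfp pxv mvo wrfzq gsm roc ddfod yyr asyy tgd
Final line 9: gsm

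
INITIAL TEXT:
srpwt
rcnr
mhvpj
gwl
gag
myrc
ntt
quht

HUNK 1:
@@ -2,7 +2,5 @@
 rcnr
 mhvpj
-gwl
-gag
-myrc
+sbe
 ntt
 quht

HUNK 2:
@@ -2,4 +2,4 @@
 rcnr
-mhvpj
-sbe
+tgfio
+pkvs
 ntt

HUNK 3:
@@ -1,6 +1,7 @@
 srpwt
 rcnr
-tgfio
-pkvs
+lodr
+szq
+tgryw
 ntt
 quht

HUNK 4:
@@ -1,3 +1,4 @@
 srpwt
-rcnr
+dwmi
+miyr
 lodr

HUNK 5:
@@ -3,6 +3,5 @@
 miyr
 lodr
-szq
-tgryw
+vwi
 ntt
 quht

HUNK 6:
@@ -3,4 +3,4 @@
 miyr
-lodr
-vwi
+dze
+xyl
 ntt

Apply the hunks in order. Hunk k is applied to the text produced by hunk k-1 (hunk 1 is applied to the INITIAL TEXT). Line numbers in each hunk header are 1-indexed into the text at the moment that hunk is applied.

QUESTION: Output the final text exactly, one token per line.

Answer: srpwt
dwmi
miyr
dze
xyl
ntt
quht

Derivation:
Hunk 1: at line 2 remove [gwl,gag,myrc] add [sbe] -> 6 lines: srpwt rcnr mhvpj sbe ntt quht
Hunk 2: at line 2 remove [mhvpj,sbe] add [tgfio,pkvs] -> 6 lines: srpwt rcnr tgfio pkvs ntt quht
Hunk 3: at line 1 remove [tgfio,pkvs] add [lodr,szq,tgryw] -> 7 lines: srpwt rcnr lodr szq tgryw ntt quht
Hunk 4: at line 1 remove [rcnr] add [dwmi,miyr] -> 8 lines: srpwt dwmi miyr lodr szq tgryw ntt quht
Hunk 5: at line 3 remove [szq,tgryw] add [vwi] -> 7 lines: srpwt dwmi miyr lodr vwi ntt quht
Hunk 6: at line 3 remove [lodr,vwi] add [dze,xyl] -> 7 lines: srpwt dwmi miyr dze xyl ntt quht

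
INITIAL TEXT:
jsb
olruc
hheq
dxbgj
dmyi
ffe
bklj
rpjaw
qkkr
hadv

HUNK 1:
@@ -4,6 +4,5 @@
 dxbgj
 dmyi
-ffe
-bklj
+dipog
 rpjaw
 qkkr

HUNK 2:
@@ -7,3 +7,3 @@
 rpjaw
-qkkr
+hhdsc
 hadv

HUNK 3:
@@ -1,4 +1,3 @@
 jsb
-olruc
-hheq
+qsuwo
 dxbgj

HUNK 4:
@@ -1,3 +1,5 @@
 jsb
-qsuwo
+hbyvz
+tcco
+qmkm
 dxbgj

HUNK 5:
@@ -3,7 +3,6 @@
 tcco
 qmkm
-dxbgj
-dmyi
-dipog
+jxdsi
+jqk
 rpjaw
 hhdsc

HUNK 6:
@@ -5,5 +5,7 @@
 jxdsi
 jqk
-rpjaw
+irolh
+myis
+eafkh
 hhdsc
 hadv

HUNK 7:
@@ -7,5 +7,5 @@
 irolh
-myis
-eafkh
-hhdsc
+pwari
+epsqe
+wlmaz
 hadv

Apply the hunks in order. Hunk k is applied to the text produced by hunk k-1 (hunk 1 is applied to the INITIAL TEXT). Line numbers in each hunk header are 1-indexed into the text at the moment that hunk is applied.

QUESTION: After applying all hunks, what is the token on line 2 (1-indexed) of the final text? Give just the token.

Hunk 1: at line 4 remove [ffe,bklj] add [dipog] -> 9 lines: jsb olruc hheq dxbgj dmyi dipog rpjaw qkkr hadv
Hunk 2: at line 7 remove [qkkr] add [hhdsc] -> 9 lines: jsb olruc hheq dxbgj dmyi dipog rpjaw hhdsc hadv
Hunk 3: at line 1 remove [olruc,hheq] add [qsuwo] -> 8 lines: jsb qsuwo dxbgj dmyi dipog rpjaw hhdsc hadv
Hunk 4: at line 1 remove [qsuwo] add [hbyvz,tcco,qmkm] -> 10 lines: jsb hbyvz tcco qmkm dxbgj dmyi dipog rpjaw hhdsc hadv
Hunk 5: at line 3 remove [dxbgj,dmyi,dipog] add [jxdsi,jqk] -> 9 lines: jsb hbyvz tcco qmkm jxdsi jqk rpjaw hhdsc hadv
Hunk 6: at line 5 remove [rpjaw] add [irolh,myis,eafkh] -> 11 lines: jsb hbyvz tcco qmkm jxdsi jqk irolh myis eafkh hhdsc hadv
Hunk 7: at line 7 remove [myis,eafkh,hhdsc] add [pwari,epsqe,wlmaz] -> 11 lines: jsb hbyvz tcco qmkm jxdsi jqk irolh pwari epsqe wlmaz hadv
Final line 2: hbyvz

Answer: hbyvz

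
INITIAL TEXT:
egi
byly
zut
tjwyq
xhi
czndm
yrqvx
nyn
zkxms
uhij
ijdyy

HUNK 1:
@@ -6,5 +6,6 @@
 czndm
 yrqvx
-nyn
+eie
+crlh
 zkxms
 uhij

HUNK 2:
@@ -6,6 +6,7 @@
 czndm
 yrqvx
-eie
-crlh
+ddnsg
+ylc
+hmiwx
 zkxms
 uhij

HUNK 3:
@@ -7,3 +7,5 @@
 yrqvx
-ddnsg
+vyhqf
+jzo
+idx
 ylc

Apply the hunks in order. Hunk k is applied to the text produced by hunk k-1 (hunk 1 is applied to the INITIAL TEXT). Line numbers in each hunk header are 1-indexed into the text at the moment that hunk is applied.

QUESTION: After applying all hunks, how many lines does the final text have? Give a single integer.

Hunk 1: at line 6 remove [nyn] add [eie,crlh] -> 12 lines: egi byly zut tjwyq xhi czndm yrqvx eie crlh zkxms uhij ijdyy
Hunk 2: at line 6 remove [eie,crlh] add [ddnsg,ylc,hmiwx] -> 13 lines: egi byly zut tjwyq xhi czndm yrqvx ddnsg ylc hmiwx zkxms uhij ijdyy
Hunk 3: at line 7 remove [ddnsg] add [vyhqf,jzo,idx] -> 15 lines: egi byly zut tjwyq xhi czndm yrqvx vyhqf jzo idx ylc hmiwx zkxms uhij ijdyy
Final line count: 15

Answer: 15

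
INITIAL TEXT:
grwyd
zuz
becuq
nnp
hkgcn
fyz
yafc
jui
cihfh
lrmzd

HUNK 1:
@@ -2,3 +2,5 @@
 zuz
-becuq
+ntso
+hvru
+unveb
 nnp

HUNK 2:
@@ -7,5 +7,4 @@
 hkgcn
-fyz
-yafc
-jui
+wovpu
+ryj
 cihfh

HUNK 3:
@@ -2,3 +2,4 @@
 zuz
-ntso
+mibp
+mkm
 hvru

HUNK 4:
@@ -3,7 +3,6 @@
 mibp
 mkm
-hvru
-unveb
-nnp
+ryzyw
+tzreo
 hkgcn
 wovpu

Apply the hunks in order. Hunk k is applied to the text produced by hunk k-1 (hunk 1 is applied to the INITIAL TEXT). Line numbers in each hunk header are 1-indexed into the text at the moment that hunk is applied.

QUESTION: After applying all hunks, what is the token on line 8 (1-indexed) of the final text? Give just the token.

Hunk 1: at line 2 remove [becuq] add [ntso,hvru,unveb] -> 12 lines: grwyd zuz ntso hvru unveb nnp hkgcn fyz yafc jui cihfh lrmzd
Hunk 2: at line 7 remove [fyz,yafc,jui] add [wovpu,ryj] -> 11 lines: grwyd zuz ntso hvru unveb nnp hkgcn wovpu ryj cihfh lrmzd
Hunk 3: at line 2 remove [ntso] add [mibp,mkm] -> 12 lines: grwyd zuz mibp mkm hvru unveb nnp hkgcn wovpu ryj cihfh lrmzd
Hunk 4: at line 3 remove [hvru,unveb,nnp] add [ryzyw,tzreo] -> 11 lines: grwyd zuz mibp mkm ryzyw tzreo hkgcn wovpu ryj cihfh lrmzd
Final line 8: wovpu

Answer: wovpu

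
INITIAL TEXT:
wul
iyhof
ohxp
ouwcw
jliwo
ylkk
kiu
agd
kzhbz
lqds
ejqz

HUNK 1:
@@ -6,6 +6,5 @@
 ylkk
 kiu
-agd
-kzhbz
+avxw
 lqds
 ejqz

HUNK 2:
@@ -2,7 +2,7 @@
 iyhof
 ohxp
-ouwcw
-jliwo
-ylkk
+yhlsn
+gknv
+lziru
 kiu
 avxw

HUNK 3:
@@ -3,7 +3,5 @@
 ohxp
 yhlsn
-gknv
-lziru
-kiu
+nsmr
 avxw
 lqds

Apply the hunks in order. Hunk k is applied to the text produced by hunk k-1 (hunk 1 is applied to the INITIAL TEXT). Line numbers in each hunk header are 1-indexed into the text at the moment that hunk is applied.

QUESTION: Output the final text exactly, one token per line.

Hunk 1: at line 6 remove [agd,kzhbz] add [avxw] -> 10 lines: wul iyhof ohxp ouwcw jliwo ylkk kiu avxw lqds ejqz
Hunk 2: at line 2 remove [ouwcw,jliwo,ylkk] add [yhlsn,gknv,lziru] -> 10 lines: wul iyhof ohxp yhlsn gknv lziru kiu avxw lqds ejqz
Hunk 3: at line 3 remove [gknv,lziru,kiu] add [nsmr] -> 8 lines: wul iyhof ohxp yhlsn nsmr avxw lqds ejqz

Answer: wul
iyhof
ohxp
yhlsn
nsmr
avxw
lqds
ejqz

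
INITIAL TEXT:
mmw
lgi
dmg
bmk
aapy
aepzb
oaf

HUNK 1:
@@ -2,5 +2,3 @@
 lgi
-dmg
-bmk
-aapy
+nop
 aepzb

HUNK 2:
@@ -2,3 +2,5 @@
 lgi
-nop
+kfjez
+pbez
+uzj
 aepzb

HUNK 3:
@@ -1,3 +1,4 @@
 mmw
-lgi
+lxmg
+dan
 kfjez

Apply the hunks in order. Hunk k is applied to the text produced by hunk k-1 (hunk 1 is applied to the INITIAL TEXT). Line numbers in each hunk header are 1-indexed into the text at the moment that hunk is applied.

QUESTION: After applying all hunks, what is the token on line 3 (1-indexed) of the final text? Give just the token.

Answer: dan

Derivation:
Hunk 1: at line 2 remove [dmg,bmk,aapy] add [nop] -> 5 lines: mmw lgi nop aepzb oaf
Hunk 2: at line 2 remove [nop] add [kfjez,pbez,uzj] -> 7 lines: mmw lgi kfjez pbez uzj aepzb oaf
Hunk 3: at line 1 remove [lgi] add [lxmg,dan] -> 8 lines: mmw lxmg dan kfjez pbez uzj aepzb oaf
Final line 3: dan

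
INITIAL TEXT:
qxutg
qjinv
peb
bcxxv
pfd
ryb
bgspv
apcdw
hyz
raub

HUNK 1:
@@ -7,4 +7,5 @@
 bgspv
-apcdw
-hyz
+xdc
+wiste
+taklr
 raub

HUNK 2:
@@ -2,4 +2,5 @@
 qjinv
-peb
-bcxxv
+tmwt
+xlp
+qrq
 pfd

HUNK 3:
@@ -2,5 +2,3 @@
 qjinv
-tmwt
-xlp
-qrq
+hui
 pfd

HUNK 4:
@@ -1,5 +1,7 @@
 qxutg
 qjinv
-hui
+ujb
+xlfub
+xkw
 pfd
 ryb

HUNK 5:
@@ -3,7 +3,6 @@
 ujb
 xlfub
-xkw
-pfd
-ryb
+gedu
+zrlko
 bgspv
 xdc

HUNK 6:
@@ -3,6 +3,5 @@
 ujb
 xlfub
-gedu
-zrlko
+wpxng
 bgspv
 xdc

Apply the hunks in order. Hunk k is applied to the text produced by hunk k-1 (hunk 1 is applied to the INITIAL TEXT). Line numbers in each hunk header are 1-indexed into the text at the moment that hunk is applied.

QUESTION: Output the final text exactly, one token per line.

Answer: qxutg
qjinv
ujb
xlfub
wpxng
bgspv
xdc
wiste
taklr
raub

Derivation:
Hunk 1: at line 7 remove [apcdw,hyz] add [xdc,wiste,taklr] -> 11 lines: qxutg qjinv peb bcxxv pfd ryb bgspv xdc wiste taklr raub
Hunk 2: at line 2 remove [peb,bcxxv] add [tmwt,xlp,qrq] -> 12 lines: qxutg qjinv tmwt xlp qrq pfd ryb bgspv xdc wiste taklr raub
Hunk 3: at line 2 remove [tmwt,xlp,qrq] add [hui] -> 10 lines: qxutg qjinv hui pfd ryb bgspv xdc wiste taklr raub
Hunk 4: at line 1 remove [hui] add [ujb,xlfub,xkw] -> 12 lines: qxutg qjinv ujb xlfub xkw pfd ryb bgspv xdc wiste taklr raub
Hunk 5: at line 3 remove [xkw,pfd,ryb] add [gedu,zrlko] -> 11 lines: qxutg qjinv ujb xlfub gedu zrlko bgspv xdc wiste taklr raub
Hunk 6: at line 3 remove [gedu,zrlko] add [wpxng] -> 10 lines: qxutg qjinv ujb xlfub wpxng bgspv xdc wiste taklr raub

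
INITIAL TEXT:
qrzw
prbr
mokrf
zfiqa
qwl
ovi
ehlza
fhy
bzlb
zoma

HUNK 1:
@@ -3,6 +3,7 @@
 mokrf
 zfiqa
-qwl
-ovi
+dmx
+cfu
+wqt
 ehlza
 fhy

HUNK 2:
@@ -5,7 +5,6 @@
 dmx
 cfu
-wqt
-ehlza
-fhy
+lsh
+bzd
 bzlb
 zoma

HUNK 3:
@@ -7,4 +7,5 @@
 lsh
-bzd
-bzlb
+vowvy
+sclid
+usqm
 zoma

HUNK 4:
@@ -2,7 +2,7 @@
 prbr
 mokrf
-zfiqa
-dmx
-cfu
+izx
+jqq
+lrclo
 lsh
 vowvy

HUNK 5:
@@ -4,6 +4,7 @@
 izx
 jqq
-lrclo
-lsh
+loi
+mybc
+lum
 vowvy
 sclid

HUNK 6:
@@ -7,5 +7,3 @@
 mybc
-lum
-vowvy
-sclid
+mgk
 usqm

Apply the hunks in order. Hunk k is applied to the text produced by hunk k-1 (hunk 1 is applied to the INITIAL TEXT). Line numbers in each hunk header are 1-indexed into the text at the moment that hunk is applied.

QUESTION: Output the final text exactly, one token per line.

Hunk 1: at line 3 remove [qwl,ovi] add [dmx,cfu,wqt] -> 11 lines: qrzw prbr mokrf zfiqa dmx cfu wqt ehlza fhy bzlb zoma
Hunk 2: at line 5 remove [wqt,ehlza,fhy] add [lsh,bzd] -> 10 lines: qrzw prbr mokrf zfiqa dmx cfu lsh bzd bzlb zoma
Hunk 3: at line 7 remove [bzd,bzlb] add [vowvy,sclid,usqm] -> 11 lines: qrzw prbr mokrf zfiqa dmx cfu lsh vowvy sclid usqm zoma
Hunk 4: at line 2 remove [zfiqa,dmx,cfu] add [izx,jqq,lrclo] -> 11 lines: qrzw prbr mokrf izx jqq lrclo lsh vowvy sclid usqm zoma
Hunk 5: at line 4 remove [lrclo,lsh] add [loi,mybc,lum] -> 12 lines: qrzw prbr mokrf izx jqq loi mybc lum vowvy sclid usqm zoma
Hunk 6: at line 7 remove [lum,vowvy,sclid] add [mgk] -> 10 lines: qrzw prbr mokrf izx jqq loi mybc mgk usqm zoma

Answer: qrzw
prbr
mokrf
izx
jqq
loi
mybc
mgk
usqm
zoma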